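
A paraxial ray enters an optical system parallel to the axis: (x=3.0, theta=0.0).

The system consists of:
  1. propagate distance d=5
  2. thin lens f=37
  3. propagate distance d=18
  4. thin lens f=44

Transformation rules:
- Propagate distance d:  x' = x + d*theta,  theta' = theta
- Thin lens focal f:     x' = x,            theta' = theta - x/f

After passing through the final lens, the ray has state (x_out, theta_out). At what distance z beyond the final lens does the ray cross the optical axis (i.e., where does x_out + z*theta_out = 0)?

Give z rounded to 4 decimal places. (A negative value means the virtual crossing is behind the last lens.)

Initial: x=3.0000 theta=0.0000
After 1 (propagate distance d=5): x=3.0000 theta=0.0000
After 2 (thin lens f=37): x=3.0000 theta=-3/37 (≈-0.0811)
After 3 (propagate distance d=18): x=57/37 (≈1.5405) theta=-3/37 (≈-0.0811)
After 4 (thin lens f=44): x=57/37 (≈1.5405) theta=-189/1628 (≈-0.1161)
z_focus = -x_out/theta_out = -(57/37)/(-189/1628) = 836/63 ≈ 13.2698
Rounded to 4 decimal places: z = 13.2698

Answer: 13.2698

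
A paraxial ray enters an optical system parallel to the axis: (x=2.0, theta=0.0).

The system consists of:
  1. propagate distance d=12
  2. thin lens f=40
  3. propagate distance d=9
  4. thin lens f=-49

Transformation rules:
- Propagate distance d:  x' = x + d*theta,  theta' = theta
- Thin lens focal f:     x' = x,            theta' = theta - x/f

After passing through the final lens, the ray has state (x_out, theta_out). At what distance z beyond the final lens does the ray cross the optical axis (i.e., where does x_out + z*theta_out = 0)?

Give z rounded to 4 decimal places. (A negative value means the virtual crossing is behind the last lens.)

Initial: x=2.0000 theta=0.0000
After 1 (propagate distance d=12): x=2.0000 theta=0.0000
After 2 (thin lens f=40): x=2.0000 theta=-0.0500
After 3 (propagate distance d=9): x=1.5500 theta=-0.0500
After 4 (thin lens f=-49): x=1.5500 theta=-9/490 (≈-0.0184)
z_focus = -x_out/theta_out = -(1.5500)/(-9/490) = 1519/18 ≈ 84.3889
Rounded to 4 decimal places: z = 84.3889

Answer: 84.3889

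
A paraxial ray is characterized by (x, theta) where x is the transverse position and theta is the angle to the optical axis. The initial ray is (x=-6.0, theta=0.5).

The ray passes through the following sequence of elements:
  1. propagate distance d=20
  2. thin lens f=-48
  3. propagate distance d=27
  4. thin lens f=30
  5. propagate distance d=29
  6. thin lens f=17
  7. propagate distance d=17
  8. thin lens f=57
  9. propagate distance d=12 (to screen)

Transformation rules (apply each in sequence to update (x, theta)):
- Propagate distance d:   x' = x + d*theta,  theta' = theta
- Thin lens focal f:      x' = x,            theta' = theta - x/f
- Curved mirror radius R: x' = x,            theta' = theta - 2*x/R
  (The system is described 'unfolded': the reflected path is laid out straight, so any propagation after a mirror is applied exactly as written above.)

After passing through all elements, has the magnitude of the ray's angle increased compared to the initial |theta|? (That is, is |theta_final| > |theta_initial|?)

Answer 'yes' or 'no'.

Answer: yes

Derivation:
Initial: x=-6.0000 theta=0.5000
After 1 (propagate distance d=20): x=4.0000 theta=0.5000
After 2 (thin lens f=-48): x=4.0000 theta=7/12 (≈0.5833)
After 3 (propagate distance d=27): x=19.7500 theta=7/12 (≈0.5833)
After 4 (thin lens f=30): x=19.7500 theta=-0.0750
After 5 (propagate distance d=29): x=17.5750 theta=-0.0750
After 6 (thin lens f=17): x=17.5750 theta=-377/340 (≈-1.1088)
After 7 (propagate distance d=17): x=-1.2750 theta=-377/340 (≈-1.1088)
After 8 (thin lens f=57): x=-1.2750 theta=-14037/12920 (≈-1.0865)
After 9 (propagate distance d=12 (to screen)): x=-184917/12920 (≈-14.3125) theta=-14037/12920 (≈-1.0865)
|theta_initial|=0.5000 |theta_final|=14037/12920 (≈1.0865) -> increased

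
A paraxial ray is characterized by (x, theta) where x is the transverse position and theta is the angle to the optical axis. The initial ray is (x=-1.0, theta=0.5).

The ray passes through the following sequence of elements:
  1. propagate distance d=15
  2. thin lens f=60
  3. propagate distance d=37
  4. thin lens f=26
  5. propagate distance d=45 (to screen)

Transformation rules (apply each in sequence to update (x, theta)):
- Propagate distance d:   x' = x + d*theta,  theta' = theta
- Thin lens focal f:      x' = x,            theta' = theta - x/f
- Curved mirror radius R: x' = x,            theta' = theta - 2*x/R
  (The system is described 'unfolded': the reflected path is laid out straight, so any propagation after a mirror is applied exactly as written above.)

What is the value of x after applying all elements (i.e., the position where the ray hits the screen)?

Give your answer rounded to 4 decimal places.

Answer: 2.2849

Derivation:
Initial: x=-1.0000 theta=0.5000
After 1 (propagate distance d=15): x=6.5000 theta=0.5000
After 2 (thin lens f=60): x=6.5000 theta=47/120 (≈0.3917)
After 3 (propagate distance d=37): x=2519/120 (≈20.9917) theta=47/120 (≈0.3917)
After 4 (thin lens f=26): x=2519/120 (≈20.9917) theta=-1297/3120 (≈-0.4157)
After 5 (propagate distance d=45 (to screen)): x=7129/3120 (≈2.2849) theta=-1297/3120 (≈-0.4157)
Rounded to 4 decimal places: x = 2.2849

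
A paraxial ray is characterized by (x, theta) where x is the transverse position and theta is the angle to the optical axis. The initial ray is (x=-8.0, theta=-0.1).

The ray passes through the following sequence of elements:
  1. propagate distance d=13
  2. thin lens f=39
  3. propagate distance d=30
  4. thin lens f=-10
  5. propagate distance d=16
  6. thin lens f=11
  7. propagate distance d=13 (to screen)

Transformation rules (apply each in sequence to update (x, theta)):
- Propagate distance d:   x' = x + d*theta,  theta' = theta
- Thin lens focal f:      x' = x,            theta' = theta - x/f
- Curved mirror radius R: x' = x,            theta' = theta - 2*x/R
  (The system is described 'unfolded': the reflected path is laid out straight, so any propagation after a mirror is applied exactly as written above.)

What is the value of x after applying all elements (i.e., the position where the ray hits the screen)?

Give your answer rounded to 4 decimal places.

Initial: x=-8.0000 theta=-0.1000
After 1 (propagate distance d=13): x=-9.3000 theta=-0.1000
After 2 (thin lens f=39): x=-9.3000 theta=9/65 (≈0.1385)
After 3 (propagate distance d=30): x=-669/130 (≈-5.1462) theta=9/65 (≈0.1385)
After 4 (thin lens f=-10): x=-669/130 (≈-5.1462) theta=-489/1300 (≈-0.3762)
After 5 (propagate distance d=16): x=-7257/650 (≈-11.1646) theta=-489/1300 (≈-0.3762)
After 6 (thin lens f=11): x=-7257/650 (≈-11.1646) theta=1827/2860 (≈0.6388)
After 7 (propagate distance d=13 (to screen)): x=-40899/14300 (≈-2.8601) theta=1827/2860 (≈0.6388)
Rounded to 4 decimal places: x = -2.8601

Answer: -2.8601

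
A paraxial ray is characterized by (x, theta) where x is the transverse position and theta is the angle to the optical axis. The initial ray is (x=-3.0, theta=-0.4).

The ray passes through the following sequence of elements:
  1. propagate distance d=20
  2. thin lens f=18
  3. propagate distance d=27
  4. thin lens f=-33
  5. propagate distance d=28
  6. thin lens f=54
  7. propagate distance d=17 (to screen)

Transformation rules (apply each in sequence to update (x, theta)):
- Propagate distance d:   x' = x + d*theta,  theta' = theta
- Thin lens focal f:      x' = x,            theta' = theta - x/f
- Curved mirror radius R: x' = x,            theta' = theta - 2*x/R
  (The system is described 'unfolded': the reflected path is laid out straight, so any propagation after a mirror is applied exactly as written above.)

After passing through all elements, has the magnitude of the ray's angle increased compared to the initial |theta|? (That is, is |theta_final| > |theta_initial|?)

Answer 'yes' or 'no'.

Answer: no

Derivation:
Initial: x=-3.0000 theta=-0.4000
After 1 (propagate distance d=20): x=-11.0000 theta=-0.4000
After 2 (thin lens f=18): x=-11.0000 theta=19/90 (≈0.2111)
After 3 (propagate distance d=27): x=-5.3000 theta=19/90 (≈0.2111)
After 4 (thin lens f=-33): x=-5.3000 theta=5/99 (≈0.0505)
After 5 (propagate distance d=28): x=-3847/990 (≈-3.8859) theta=5/99 (≈0.0505)
After 6 (thin lens f=54): x=-3847/990 (≈-3.8859) theta=6547/53460 (≈0.1225)
After 7 (propagate distance d=17 (to screen)): x=-96439/53460 (≈-1.8039) theta=6547/53460 (≈0.1225)
|theta_initial|=0.4000 |theta_final|=6547/53460 (≈0.1225) -> not increased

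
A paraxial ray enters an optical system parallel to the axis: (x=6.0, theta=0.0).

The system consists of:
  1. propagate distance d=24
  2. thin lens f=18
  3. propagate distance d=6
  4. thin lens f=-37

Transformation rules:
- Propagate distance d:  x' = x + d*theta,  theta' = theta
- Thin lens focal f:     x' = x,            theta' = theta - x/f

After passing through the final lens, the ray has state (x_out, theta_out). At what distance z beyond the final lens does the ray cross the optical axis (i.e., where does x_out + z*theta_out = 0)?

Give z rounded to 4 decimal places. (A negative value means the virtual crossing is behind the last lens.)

Initial: x=6.0000 theta=0.0000
After 1 (propagate distance d=24): x=6.0000 theta=0.0000
After 2 (thin lens f=18): x=6.0000 theta=-1/3 (≈-0.3333)
After 3 (propagate distance d=6): x=4.0000 theta=-1/3 (≈-0.3333)
After 4 (thin lens f=-37): x=4.0000 theta=-25/111 (≈-0.2252)
z_focus = -x_out/theta_out = -(4.0000)/(-25/111) = 17.7600
Rounded to 4 decimal places: z = 17.7600

Answer: 17.7600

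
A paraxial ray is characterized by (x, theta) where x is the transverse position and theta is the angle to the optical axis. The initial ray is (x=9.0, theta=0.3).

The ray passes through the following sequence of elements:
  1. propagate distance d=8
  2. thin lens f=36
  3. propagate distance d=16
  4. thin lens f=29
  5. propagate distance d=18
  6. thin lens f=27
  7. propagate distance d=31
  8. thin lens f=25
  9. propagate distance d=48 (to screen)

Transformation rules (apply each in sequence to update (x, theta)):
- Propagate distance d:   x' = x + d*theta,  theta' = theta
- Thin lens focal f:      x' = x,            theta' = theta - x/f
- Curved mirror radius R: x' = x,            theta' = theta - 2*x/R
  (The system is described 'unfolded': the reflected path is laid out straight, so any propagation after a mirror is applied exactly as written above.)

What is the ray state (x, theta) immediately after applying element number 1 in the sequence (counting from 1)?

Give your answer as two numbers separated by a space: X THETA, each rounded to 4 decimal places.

Initial: x=9.0000 theta=0.3000
After 1 (propagate distance d=8): x=11.4000 theta=0.3000
Rounded to 4 decimal places: x = 11.4000, theta = 0.3000

Answer: 11.4000 0.3000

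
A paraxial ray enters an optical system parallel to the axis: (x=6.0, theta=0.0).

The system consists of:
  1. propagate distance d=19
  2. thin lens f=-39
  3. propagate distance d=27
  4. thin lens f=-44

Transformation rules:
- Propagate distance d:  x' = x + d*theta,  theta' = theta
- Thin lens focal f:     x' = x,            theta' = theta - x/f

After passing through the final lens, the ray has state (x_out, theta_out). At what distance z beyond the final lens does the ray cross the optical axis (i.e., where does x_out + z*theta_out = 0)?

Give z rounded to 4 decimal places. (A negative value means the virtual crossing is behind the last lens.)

Initial: x=6.0000 theta=0.0000
After 1 (propagate distance d=19): x=6.0000 theta=0.0000
After 2 (thin lens f=-39): x=6.0000 theta=2/13 (≈0.1538)
After 3 (propagate distance d=27): x=132/13 (≈10.1538) theta=2/13 (≈0.1538)
After 4 (thin lens f=-44): x=132/13 (≈10.1538) theta=5/13 (≈0.3846)
z_focus = -x_out/theta_out = -(132/13)/(5/13) = -26.4000
Rounded to 4 decimal places: z = -26.4000

Answer: -26.4000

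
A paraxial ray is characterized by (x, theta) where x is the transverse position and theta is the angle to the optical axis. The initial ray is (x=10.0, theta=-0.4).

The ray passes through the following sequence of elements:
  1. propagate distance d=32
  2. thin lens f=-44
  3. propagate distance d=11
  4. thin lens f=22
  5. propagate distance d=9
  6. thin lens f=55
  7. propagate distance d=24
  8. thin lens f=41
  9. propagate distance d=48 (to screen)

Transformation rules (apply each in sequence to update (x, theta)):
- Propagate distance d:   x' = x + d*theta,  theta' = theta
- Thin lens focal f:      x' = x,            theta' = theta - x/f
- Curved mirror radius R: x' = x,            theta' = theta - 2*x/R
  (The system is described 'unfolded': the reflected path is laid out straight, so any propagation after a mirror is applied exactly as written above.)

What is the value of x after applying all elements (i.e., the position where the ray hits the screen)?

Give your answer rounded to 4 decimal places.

Answer: 3.9767

Derivation:
Initial: x=10.0000 theta=-0.4000
After 1 (propagate distance d=32): x=-2.8000 theta=-0.4000
After 2 (thin lens f=-44): x=-2.8000 theta=-51/110 (≈-0.4636)
After 3 (propagate distance d=11): x=-7.9000 theta=-51/110 (≈-0.4636)
After 4 (thin lens f=22): x=-7.9000 theta=-23/220 (≈-0.1045)
After 5 (propagate distance d=9): x=-389/44 (≈-8.8409) theta=-23/220 (≈-0.1045)
After 6 (thin lens f=55): x=-389/44 (≈-8.8409) theta=34/605 (≈0.0562)
After 7 (propagate distance d=24): x=-18131/2420 (≈-7.4921) theta=34/605 (≈0.0562)
After 8 (thin lens f=41): x=-18131/2420 (≈-7.4921) theta=23707/99220 (≈0.2389)
After 9 (propagate distance d=48 (to screen)): x=78913/19844 (≈3.9767) theta=23707/99220 (≈0.2389)
Rounded to 4 decimal places: x = 3.9767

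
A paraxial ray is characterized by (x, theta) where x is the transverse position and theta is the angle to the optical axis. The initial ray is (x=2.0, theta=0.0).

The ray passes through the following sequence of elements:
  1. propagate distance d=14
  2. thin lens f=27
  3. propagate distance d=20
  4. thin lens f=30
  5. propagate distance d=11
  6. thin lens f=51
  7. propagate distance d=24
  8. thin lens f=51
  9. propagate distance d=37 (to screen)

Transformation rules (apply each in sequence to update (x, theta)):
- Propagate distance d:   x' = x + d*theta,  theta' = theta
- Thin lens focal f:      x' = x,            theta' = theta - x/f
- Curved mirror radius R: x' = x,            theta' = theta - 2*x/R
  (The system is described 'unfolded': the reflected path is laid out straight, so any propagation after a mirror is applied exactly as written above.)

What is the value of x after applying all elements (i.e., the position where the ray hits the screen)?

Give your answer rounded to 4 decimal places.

Answer: -3.6999

Derivation:
Initial: x=2.0000 theta=0.0000
After 1 (propagate distance d=14): x=2.0000 theta=0.0000
After 2 (thin lens f=27): x=2.0000 theta=-2/27 (≈-0.0741)
After 3 (propagate distance d=20): x=14/27 (≈0.5185) theta=-2/27 (≈-0.0741)
After 4 (thin lens f=30): x=14/27 (≈0.5185) theta=-37/405 (≈-0.0914)
After 5 (propagate distance d=11): x=-197/405 (≈-0.4864) theta=-37/405 (≈-0.0914)
After 6 (thin lens f=51): x=-197/405 (≈-0.4864) theta=-338/4131 (≈-0.0818)
After 7 (propagate distance d=24): x=-5623/2295 (≈-2.4501) theta=-338/4131 (≈-0.0818)
After 8 (thin lens f=51): x=-5623/2295 (≈-2.4501) theta=-11861/351135 (≈-0.0338)
After 9 (propagate distance d=37 (to screen)): x=-1299176/351135 (≈-3.6999) theta=-11861/351135 (≈-0.0338)
Rounded to 4 decimal places: x = -3.6999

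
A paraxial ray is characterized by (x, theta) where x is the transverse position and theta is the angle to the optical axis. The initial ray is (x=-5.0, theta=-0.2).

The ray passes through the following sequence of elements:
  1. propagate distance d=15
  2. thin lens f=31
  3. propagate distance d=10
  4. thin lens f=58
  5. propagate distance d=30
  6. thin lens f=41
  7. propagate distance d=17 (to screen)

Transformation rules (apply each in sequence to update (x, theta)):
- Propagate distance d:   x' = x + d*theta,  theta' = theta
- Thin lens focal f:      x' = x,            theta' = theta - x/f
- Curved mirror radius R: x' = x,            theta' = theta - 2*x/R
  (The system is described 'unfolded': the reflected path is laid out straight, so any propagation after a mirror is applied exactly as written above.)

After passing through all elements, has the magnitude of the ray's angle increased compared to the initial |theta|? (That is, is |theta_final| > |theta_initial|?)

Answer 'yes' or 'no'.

Initial: x=-5.0000 theta=-0.2000
After 1 (propagate distance d=15): x=-8.0000 theta=-0.2000
After 2 (thin lens f=31): x=-8.0000 theta=9/155 (≈0.0581)
After 3 (propagate distance d=10): x=-230/31 (≈-7.4194) theta=9/155 (≈0.0581)
After 4 (thin lens f=58): x=-230/31 (≈-7.4194) theta=836/4495 (≈0.1860)
After 5 (propagate distance d=30): x=-1654/899 (≈-1.8398) theta=836/4495 (≈0.1860)
After 6 (thin lens f=41): x=-1654/899 (≈-1.8398) theta=42546/184295 (≈0.2309)
After 7 (propagate distance d=17 (to screen)): x=384212/184295 (≈2.0848) theta=42546/184295 (≈0.2309)
|theta_initial|=0.2000 |theta_final|=42546/184295 (≈0.2309) -> increased

Answer: yes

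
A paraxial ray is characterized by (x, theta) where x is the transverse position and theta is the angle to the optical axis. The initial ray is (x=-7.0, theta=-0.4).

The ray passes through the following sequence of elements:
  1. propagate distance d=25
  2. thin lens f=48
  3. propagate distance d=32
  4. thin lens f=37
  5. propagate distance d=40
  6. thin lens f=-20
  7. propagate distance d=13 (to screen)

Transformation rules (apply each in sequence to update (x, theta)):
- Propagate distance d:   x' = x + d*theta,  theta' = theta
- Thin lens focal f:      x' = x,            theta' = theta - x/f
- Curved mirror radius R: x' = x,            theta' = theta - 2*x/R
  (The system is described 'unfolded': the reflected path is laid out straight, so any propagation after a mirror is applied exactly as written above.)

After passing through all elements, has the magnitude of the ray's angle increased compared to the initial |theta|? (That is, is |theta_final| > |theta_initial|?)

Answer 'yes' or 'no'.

Answer: yes

Derivation:
Initial: x=-7.0000 theta=-0.4000
After 1 (propagate distance d=25): x=-17.0000 theta=-0.4000
After 2 (thin lens f=48): x=-17.0000 theta=-11/240 (≈-0.0458)
After 3 (propagate distance d=32): x=-277/15 (≈-18.4667) theta=-11/240 (≈-0.0458)
After 4 (thin lens f=37): x=-277/15 (≈-18.4667) theta=805/1776 (≈0.4533)
After 5 (propagate distance d=40): x=-373/1110 (≈-0.3360) theta=805/1776 (≈0.4533)
After 6 (thin lens f=-20): x=-373/1110 (≈-0.3360) theta=19379/44400 (≈0.4365)
After 7 (propagate distance d=13 (to screen)): x=237007/44400 (≈5.3380) theta=19379/44400 (≈0.4365)
|theta_initial|=0.4000 |theta_final|=19379/44400 (≈0.4365) -> increased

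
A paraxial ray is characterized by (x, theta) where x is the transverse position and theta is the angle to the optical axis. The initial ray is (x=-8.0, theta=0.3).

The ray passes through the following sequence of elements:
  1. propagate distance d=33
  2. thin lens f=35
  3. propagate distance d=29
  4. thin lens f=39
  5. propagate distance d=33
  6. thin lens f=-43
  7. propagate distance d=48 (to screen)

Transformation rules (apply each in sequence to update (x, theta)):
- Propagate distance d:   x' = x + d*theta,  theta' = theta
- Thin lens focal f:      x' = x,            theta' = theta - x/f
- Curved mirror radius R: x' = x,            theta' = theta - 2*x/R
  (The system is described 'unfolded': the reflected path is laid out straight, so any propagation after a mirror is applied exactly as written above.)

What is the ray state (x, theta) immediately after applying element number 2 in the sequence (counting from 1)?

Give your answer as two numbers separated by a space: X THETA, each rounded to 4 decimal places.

Answer: 1.9000 0.2457

Derivation:
Initial: x=-8.0000 theta=0.3000
After 1 (propagate distance d=33): x=1.9000 theta=0.3000
After 2 (thin lens f=35): x=1.9000 theta=43/175 (≈0.2457)
Rounded to 4 decimal places: x = 1.9000, theta = 0.2457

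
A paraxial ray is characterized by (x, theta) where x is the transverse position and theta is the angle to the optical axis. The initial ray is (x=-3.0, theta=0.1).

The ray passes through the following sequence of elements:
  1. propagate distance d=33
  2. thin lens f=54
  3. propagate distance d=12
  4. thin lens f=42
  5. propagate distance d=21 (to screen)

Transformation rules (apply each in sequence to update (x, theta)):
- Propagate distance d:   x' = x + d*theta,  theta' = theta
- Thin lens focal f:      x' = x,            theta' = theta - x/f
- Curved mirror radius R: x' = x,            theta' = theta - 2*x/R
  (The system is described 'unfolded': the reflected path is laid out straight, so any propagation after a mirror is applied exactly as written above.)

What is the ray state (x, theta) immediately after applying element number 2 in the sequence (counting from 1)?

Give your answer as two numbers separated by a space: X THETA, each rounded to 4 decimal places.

Answer: 0.3000 0.0944

Derivation:
Initial: x=-3.0000 theta=0.1000
After 1 (propagate distance d=33): x=0.3000 theta=0.1000
After 2 (thin lens f=54): x=0.3000 theta=17/180 (≈0.0944)
Rounded to 4 decimal places: x = 0.3000, theta = 0.0944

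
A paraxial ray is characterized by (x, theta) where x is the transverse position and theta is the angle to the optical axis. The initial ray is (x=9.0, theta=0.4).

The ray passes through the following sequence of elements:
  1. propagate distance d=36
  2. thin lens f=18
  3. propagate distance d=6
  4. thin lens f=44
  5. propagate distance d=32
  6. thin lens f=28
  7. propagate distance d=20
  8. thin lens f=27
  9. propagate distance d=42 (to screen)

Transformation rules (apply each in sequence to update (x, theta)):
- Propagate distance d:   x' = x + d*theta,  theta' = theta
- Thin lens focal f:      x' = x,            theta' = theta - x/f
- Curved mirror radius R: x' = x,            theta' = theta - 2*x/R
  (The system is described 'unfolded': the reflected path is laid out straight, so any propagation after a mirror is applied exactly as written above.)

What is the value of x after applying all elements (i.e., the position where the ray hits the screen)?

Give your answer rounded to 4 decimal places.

Initial: x=9.0000 theta=0.4000
After 1 (propagate distance d=36): x=23.4000 theta=0.4000
After 2 (thin lens f=18): x=23.4000 theta=-0.9000
After 3 (propagate distance d=6): x=18.0000 theta=-0.9000
After 4 (thin lens f=44): x=18.0000 theta=-72/55 (≈-1.3091)
After 5 (propagate distance d=32): x=-1314/55 (≈-23.8909) theta=-72/55 (≈-1.3091)
After 6 (thin lens f=28): x=-1314/55 (≈-23.8909) theta=-351/770 (≈-0.4558)
After 7 (propagate distance d=20): x=-12708/385 (≈-33.0078) theta=-351/770 (≈-0.4558)
After 8 (thin lens f=27): x=-12708/385 (≈-33.0078) theta=23/30 (≈0.7667)
After 9 (propagate distance d=42 (to screen)): x=-311/385 (≈-0.8078) theta=23/30 (≈0.7667)
Rounded to 4 decimal places: x = -0.8078

Answer: -0.8078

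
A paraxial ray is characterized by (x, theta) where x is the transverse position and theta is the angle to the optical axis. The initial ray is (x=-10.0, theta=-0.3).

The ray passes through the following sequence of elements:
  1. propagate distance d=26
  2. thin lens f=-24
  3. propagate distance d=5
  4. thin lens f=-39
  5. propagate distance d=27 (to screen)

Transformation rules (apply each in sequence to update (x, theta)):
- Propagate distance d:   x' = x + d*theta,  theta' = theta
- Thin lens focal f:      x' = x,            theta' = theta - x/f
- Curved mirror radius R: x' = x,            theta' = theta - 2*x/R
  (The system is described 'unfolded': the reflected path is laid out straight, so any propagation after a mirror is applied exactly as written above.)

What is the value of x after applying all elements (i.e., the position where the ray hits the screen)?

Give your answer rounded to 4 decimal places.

Initial: x=-10.0000 theta=-0.3000
After 1 (propagate distance d=26): x=-17.8000 theta=-0.3000
After 2 (thin lens f=-24): x=-17.8000 theta=-25/24 (≈-1.0417)
After 3 (propagate distance d=5): x=-2761/120 (≈-23.0083) theta=-25/24 (≈-1.0417)
After 4 (thin lens f=-39): x=-2761/120 (≈-23.0083) theta=-1909/1170 (≈-1.6316)
After 5 (propagate distance d=27 (to screen)): x=-104617/1560 (≈-67.0622) theta=-1909/1170 (≈-1.6316)
Rounded to 4 decimal places: x = -67.0622

Answer: -67.0622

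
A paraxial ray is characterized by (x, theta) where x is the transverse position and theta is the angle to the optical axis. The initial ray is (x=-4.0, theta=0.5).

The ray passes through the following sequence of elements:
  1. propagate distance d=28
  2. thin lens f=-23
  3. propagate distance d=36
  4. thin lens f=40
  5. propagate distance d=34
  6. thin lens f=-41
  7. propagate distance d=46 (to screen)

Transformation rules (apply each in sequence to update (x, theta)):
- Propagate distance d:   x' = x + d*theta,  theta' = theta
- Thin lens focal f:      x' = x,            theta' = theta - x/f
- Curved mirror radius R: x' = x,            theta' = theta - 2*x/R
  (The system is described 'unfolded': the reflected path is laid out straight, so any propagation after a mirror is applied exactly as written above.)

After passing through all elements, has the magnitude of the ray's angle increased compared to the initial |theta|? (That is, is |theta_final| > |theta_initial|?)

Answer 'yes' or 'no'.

Answer: yes

Derivation:
Initial: x=-4.0000 theta=0.5000
After 1 (propagate distance d=28): x=10.0000 theta=0.5000
After 2 (thin lens f=-23): x=10.0000 theta=43/46 (≈0.9348)
After 3 (propagate distance d=36): x=1004/23 (≈43.6522) theta=43/46 (≈0.9348)
After 4 (thin lens f=40): x=1004/23 (≈43.6522) theta=-18/115 (≈-0.1565)
After 5 (propagate distance d=34): x=4408/115 (≈38.3304) theta=-18/115 (≈-0.1565)
After 6 (thin lens f=-41): x=4408/115 (≈38.3304) theta=734/943 (≈0.7784)
After 7 (propagate distance d=46 (to screen)): x=349548/4715 (≈74.1353) theta=734/943 (≈0.7784)
|theta_initial|=0.5000 |theta_final|=734/943 (≈0.7784) -> increased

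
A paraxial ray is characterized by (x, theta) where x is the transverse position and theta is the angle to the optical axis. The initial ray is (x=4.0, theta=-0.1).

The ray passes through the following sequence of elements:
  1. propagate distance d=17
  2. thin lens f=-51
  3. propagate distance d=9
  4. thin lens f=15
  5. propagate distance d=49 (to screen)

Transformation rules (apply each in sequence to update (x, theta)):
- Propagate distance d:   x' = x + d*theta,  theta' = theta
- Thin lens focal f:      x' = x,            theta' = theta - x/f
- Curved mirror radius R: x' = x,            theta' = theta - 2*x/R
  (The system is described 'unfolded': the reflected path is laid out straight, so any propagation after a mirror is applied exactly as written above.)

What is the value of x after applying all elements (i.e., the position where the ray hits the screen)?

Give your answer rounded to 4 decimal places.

Answer: -6.7835

Derivation:
Initial: x=4.0000 theta=-0.1000
After 1 (propagate distance d=17): x=2.3000 theta=-0.1000
After 2 (thin lens f=-51): x=2.3000 theta=-14/255 (≈-0.0549)
After 3 (propagate distance d=9): x=307/170 (≈1.8059) theta=-14/255 (≈-0.0549)
After 4 (thin lens f=15): x=307/170 (≈1.8059) theta=-149/850 (≈-0.1753)
After 5 (propagate distance d=49 (to screen)): x=-2883/425 (≈-6.7835) theta=-149/850 (≈-0.1753)
Rounded to 4 decimal places: x = -6.7835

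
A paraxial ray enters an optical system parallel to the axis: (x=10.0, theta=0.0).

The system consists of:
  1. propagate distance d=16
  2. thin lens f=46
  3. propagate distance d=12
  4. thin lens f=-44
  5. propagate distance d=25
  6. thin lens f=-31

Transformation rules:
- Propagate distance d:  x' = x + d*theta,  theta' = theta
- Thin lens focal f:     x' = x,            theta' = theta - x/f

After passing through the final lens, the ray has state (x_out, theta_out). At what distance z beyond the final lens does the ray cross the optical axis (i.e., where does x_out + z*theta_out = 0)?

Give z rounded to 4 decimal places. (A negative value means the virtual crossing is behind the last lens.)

Answer: -41.2671

Derivation:
Initial: x=10.0000 theta=0.0000
After 1 (propagate distance d=16): x=10.0000 theta=0.0000
After 2 (thin lens f=46): x=10.0000 theta=-5/23 (≈-0.2174)
After 3 (propagate distance d=12): x=170/23 (≈7.3913) theta=-5/23 (≈-0.2174)
After 4 (thin lens f=-44): x=170/23 (≈7.3913) theta=-25/506 (≈-0.0494)
After 5 (propagate distance d=25): x=3115/506 (≈6.1561) theta=-25/506 (≈-0.0494)
After 6 (thin lens f=-31): x=3115/506 (≈6.1561) theta=1170/7843 (≈0.1492)
z_focus = -x_out/theta_out = -(3115/506)/(1170/7843) = -19313/468 ≈ -41.2671
Rounded to 4 decimal places: z = -41.2671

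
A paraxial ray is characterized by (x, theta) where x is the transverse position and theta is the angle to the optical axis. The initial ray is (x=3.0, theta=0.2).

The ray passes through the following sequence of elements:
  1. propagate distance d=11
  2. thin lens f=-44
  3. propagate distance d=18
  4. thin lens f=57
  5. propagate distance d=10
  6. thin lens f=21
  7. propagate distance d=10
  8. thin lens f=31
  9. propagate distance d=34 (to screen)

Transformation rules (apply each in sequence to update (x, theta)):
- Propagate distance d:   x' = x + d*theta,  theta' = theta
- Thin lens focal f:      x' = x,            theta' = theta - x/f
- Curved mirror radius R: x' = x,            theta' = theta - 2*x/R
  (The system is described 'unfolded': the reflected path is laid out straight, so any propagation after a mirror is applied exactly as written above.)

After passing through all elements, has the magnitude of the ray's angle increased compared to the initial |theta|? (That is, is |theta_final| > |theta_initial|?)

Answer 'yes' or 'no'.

Initial: x=3.0000 theta=0.2000
After 1 (propagate distance d=11): x=5.2000 theta=0.2000
After 2 (thin lens f=-44): x=5.2000 theta=7/22 (≈0.3182)
After 3 (propagate distance d=18): x=601/55 (≈10.9273) theta=7/22 (≈0.3182)
After 4 (thin lens f=57): x=601/55 (≈10.9273) theta=793/6270 (≈0.1265)
After 5 (propagate distance d=10): x=38222/3135 (≈12.1920) theta=793/6270 (≈0.1265)
After 6 (thin lens f=21): x=38222/3135 (≈12.1920) theta=-59791/131670 (≈-0.4541)
After 7 (propagate distance d=10): x=503707/65835 (≈7.6511) theta=-59791/131670 (≈-0.4541)
After 8 (thin lens f=31): x=503707/65835 (≈7.6511) theta=-2477/3534 (≈-0.7009)
After 9 (propagate distance d=34 (to screen)): x=-33020978/2040885 (≈-16.1797) theta=-2477/3534 (≈-0.7009)
|theta_initial|=0.2000 |theta_final|=2477/3534 (≈0.7009) -> increased

Answer: yes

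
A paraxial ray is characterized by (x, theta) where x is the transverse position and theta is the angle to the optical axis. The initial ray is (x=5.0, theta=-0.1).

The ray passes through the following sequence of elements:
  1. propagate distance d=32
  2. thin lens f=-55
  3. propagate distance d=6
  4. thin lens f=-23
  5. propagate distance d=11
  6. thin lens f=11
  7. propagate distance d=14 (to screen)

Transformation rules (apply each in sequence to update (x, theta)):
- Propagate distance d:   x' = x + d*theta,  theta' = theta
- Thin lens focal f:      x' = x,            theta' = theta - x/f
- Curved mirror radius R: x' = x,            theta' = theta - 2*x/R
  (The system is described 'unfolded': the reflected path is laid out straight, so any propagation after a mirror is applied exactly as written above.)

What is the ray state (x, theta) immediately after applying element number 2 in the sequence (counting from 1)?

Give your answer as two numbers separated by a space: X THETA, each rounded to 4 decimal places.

Initial: x=5.0000 theta=-0.1000
After 1 (propagate distance d=32): x=1.8000 theta=-0.1000
After 2 (thin lens f=-55): x=1.8000 theta=-37/550 (≈-0.0673)
Rounded to 4 decimal places: x = 1.8000, theta = -0.0673

Answer: 1.8000 -0.0673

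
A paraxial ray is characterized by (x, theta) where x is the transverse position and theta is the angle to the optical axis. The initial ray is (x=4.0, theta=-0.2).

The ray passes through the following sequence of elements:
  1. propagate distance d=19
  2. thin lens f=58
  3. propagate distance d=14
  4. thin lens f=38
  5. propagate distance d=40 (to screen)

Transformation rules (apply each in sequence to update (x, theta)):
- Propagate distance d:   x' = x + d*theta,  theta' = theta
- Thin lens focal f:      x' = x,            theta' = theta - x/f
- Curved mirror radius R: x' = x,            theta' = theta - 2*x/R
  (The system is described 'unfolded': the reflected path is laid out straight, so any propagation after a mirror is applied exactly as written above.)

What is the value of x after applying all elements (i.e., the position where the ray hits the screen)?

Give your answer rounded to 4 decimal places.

Initial: x=4.0000 theta=-0.2000
After 1 (propagate distance d=19): x=0.2000 theta=-0.2000
After 2 (thin lens f=58): x=0.2000 theta=-59/290 (≈-0.2034)
After 3 (propagate distance d=14): x=-384/145 (≈-2.6483) theta=-59/290 (≈-0.2034)
After 4 (thin lens f=38): x=-384/145 (≈-2.6483) theta=-737/5510 (≈-0.1338)
After 5 (propagate distance d=40 (to screen)): x=-22036/2755 (≈-7.9985) theta=-737/5510 (≈-0.1338)
Rounded to 4 decimal places: x = -7.9985

Answer: -7.9985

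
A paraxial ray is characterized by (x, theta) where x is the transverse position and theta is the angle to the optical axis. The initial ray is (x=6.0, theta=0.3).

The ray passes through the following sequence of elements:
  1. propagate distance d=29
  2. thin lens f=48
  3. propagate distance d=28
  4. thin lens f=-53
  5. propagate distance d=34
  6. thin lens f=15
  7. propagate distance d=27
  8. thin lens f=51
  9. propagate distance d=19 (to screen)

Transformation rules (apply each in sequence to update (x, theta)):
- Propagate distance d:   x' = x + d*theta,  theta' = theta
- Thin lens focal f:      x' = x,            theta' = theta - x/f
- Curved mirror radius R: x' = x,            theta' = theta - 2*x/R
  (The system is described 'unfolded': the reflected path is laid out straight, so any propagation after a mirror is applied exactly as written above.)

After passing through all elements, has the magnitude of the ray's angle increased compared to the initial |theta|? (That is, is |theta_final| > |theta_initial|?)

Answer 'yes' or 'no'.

Answer: yes

Derivation:
Initial: x=6.0000 theta=0.3000
After 1 (propagate distance d=29): x=14.7000 theta=0.3000
After 2 (thin lens f=48): x=14.7000 theta=-1/160 (≈-0.0063)
After 3 (propagate distance d=28): x=14.5250 theta=-1/160 (≈-0.0063)
After 4 (thin lens f=-53): x=14.5250 theta=2271/8480 (≈0.2678)
After 5 (propagate distance d=34): x=100193/4240 (≈23.6304) theta=2271/8480 (≈0.2678)
After 6 (thin lens f=15): x=100193/4240 (≈23.6304) theta=-166321/127200 (≈-1.3076)
After 7 (propagate distance d=27): x=-494959/42400 (≈-11.6736) theta=-166321/127200 (≈-1.3076)
After 8 (thin lens f=51): x=-494959/42400 (≈-11.6736) theta=-1166249/1081200 (≈-1.0787)
After 9 (propagate distance d=19 (to screen)): x=-69560371/2162400 (≈-32.1681) theta=-1166249/1081200 (≈-1.0787)
|theta_initial|=0.3000 |theta_final|=1166249/1081200 (≈1.0787) -> increased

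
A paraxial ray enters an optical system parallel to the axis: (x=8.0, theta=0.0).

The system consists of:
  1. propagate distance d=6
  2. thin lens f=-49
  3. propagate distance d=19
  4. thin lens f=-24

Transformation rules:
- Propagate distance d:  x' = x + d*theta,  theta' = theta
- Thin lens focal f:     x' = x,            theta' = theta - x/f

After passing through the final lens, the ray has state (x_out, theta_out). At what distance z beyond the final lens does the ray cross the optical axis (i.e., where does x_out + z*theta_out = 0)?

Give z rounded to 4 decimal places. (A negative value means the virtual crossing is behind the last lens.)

Answer: -17.7391

Derivation:
Initial: x=8.0000 theta=0.0000
After 1 (propagate distance d=6): x=8.0000 theta=0.0000
After 2 (thin lens f=-49): x=8.0000 theta=8/49 (≈0.1633)
After 3 (propagate distance d=19): x=544/49 (≈11.1020) theta=8/49 (≈0.1633)
After 4 (thin lens f=-24): x=544/49 (≈11.1020) theta=92/147 (≈0.6259)
z_focus = -x_out/theta_out = -(544/49)/(92/147) = -408/23 ≈ -17.7391
Rounded to 4 decimal places: z = -17.7391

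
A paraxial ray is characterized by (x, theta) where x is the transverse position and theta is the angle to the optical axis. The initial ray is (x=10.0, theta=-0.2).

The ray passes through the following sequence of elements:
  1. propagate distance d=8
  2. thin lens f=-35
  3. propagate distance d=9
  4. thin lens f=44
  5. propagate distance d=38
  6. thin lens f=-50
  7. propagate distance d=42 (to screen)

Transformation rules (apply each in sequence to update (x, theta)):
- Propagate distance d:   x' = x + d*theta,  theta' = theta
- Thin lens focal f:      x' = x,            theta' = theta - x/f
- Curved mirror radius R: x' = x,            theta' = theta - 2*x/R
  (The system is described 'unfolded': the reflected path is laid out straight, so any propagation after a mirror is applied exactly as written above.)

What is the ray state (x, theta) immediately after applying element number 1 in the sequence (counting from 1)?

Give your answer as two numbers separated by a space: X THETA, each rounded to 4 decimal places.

Initial: x=10.0000 theta=-0.2000
After 1 (propagate distance d=8): x=8.4000 theta=-0.2000
Rounded to 4 decimal places: x = 8.4000, theta = -0.2000

Answer: 8.4000 -0.2000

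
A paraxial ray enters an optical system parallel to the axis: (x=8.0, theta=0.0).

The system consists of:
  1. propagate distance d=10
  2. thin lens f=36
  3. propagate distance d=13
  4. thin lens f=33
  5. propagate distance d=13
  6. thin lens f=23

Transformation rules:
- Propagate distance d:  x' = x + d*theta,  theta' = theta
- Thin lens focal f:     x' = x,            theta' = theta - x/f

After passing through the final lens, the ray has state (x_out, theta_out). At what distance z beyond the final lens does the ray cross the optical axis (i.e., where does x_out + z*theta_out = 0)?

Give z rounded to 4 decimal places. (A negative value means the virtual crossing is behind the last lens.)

Initial: x=8.0000 theta=0.0000
After 1 (propagate distance d=10): x=8.0000 theta=0.0000
After 2 (thin lens f=36): x=8.0000 theta=-2/9 (≈-0.2222)
After 3 (propagate distance d=13): x=46/9 (≈5.1111) theta=-2/9 (≈-0.2222)
After 4 (thin lens f=33): x=46/9 (≈5.1111) theta=-112/297 (≈-0.3771)
After 5 (propagate distance d=13): x=62/297 (≈0.2088) theta=-112/297 (≈-0.3771)
After 6 (thin lens f=23): x=62/297 (≈0.2088) theta=-2638/6831 (≈-0.3862)
z_focus = -x_out/theta_out = -(62/297)/(-2638/6831) = 713/1319 ≈ 0.5406
Rounded to 4 decimal places: z = 0.5406

Answer: 0.5406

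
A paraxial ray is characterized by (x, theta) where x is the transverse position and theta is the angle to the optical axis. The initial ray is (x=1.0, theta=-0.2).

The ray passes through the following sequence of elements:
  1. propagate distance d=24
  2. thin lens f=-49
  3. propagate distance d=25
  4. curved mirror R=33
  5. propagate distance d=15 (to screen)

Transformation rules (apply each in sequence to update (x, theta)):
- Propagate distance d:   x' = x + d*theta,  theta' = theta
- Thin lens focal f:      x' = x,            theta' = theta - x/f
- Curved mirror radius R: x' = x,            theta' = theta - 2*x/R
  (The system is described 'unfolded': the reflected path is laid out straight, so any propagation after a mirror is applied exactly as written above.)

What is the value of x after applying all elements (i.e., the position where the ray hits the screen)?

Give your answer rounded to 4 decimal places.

Initial: x=1.0000 theta=-0.2000
After 1 (propagate distance d=24): x=-3.8000 theta=-0.2000
After 2 (thin lens f=-49): x=-3.8000 theta=-68/245 (≈-0.2776)
After 3 (propagate distance d=25): x=-2631/245 (≈-10.7388) theta=-68/245 (≈-0.2776)
After 4 (curved mirror R=33): x=-2631/245 (≈-10.7388) theta=1006/2695 (≈0.3733)
After 5 (propagate distance d=15 (to screen)): x=-13851/2695 (≈-5.1395) theta=1006/2695 (≈0.3733)
Rounded to 4 decimal places: x = -5.1395

Answer: -5.1395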